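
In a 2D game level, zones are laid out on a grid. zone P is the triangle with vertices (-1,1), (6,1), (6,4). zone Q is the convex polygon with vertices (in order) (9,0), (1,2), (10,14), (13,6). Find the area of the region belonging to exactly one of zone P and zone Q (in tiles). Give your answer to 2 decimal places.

|zone P| = 10.5, |zone Q| = 82, |zone P∩zone Q| = 7.6579.
|zone P △ zone Q| = |zone P| + |zone Q| − 2·|zone P∩zone Q| = 10.5 + 82 − 15.3158 = 77.18.

77.18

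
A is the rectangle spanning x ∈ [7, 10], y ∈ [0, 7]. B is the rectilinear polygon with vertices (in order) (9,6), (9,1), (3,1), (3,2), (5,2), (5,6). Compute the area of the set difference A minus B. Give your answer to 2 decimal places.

|A| = 21, |A∩B| = 10.
|A ∖ B| = |A| − |A∩B| = 21 − 10 = 11.00.

11.00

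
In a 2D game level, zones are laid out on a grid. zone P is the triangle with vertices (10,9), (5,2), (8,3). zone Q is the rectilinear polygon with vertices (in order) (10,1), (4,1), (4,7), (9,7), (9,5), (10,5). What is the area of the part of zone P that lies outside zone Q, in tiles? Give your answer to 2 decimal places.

|zone P| = 8, |zone P∩zone Q| = 7.0714.
|zone P ∖ zone Q| = |zone P| − |zone P∩zone Q| = 8 − 7.0714 = 0.93.

0.93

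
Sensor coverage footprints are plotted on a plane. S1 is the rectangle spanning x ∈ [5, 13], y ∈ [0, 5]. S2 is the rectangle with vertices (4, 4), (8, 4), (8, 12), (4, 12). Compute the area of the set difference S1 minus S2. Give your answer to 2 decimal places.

37.00

|S1∩S2|: x∈[5,8], y∈[4,5] → 3·1 = 3.
|S1| = 40.
|S1 ∖ S2| = |S1| − |S1∩S2| = 40 − 3 = 37.00.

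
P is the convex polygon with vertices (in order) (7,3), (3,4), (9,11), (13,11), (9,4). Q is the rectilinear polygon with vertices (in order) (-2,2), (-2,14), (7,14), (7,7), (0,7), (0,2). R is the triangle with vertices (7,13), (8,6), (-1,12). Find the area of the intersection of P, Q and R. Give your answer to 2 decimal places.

The intersection is the polygon with vertices (7,7), (6.5,7), (5.909,7.394), (7,8.667).
By the shoelace formula its area is 1.01.

1.01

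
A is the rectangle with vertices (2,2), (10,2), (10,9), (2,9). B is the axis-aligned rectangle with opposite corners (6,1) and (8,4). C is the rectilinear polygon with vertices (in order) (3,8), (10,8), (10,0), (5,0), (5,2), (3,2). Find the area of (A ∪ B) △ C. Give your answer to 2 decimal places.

|A ∪ B| = 58.
|(A ∪ B) ∩ C| = 44.
|(A ∪ B) △ C| = 58 + 52 − 88 = 22.00.

22.00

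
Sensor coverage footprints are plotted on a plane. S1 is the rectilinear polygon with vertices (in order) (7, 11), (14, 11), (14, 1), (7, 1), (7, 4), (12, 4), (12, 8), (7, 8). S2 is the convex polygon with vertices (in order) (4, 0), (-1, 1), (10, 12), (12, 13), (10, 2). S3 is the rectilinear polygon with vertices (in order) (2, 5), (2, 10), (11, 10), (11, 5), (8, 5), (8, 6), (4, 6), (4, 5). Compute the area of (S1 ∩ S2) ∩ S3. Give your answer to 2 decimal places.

7.50

The region (S1 ∩ S2) ∩ S3 is the polygon with vertices (7,8), (7,9), (8,10), (11,10), (11,8).
By the shoelace formula its area is 7.50.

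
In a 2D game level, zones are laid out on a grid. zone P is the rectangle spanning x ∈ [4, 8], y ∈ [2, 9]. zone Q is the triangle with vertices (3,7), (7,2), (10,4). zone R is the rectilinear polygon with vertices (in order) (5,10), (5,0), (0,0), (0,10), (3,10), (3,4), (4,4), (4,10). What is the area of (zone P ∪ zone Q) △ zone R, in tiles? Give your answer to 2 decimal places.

|zone P ∪ zone Q| = 30.6012.
|(zone P ∪ zone Q) ∩ zone R| = 7.
|(zone P ∪ zone Q) △ zone R| = 30.6012 + 44 − 14 = 60.60.

60.60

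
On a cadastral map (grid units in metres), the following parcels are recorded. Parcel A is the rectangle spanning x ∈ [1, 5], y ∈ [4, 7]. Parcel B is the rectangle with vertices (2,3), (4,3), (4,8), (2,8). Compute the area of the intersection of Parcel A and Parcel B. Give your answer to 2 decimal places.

|Parcel A∩Parcel B|: x∈[2,4], y∈[4,7] → 2·3 = 6.

6.00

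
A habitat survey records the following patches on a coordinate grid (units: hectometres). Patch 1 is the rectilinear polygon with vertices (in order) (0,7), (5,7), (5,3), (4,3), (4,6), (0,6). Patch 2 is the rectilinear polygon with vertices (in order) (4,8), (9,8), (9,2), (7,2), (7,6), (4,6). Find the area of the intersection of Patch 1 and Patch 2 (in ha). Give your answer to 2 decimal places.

1.00

The intersection is the polygon with vertices (5,7), (5,6), (4,6), (4,7).
By the shoelace formula its area is 1.00.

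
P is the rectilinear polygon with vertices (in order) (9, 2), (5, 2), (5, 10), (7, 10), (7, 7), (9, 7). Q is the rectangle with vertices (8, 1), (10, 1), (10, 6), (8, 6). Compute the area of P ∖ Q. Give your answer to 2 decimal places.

|P| = 26, |P∩Q| = 4.
|P ∖ Q| = |P| − |P∩Q| = 26 − 4 = 22.00.

22.00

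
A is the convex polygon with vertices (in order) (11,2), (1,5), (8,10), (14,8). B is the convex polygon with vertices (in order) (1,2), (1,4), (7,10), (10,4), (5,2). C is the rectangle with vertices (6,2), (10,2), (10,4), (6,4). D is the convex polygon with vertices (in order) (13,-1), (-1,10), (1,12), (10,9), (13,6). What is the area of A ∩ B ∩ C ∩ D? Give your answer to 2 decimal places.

1.50

The intersection is the polygon with vertices (10,4), (7.771,3.108), (6.636,4).
By the shoelace formula its area is 1.50.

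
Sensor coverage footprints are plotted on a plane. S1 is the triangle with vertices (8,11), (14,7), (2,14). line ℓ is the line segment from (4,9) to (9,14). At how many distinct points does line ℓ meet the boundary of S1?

2

The segment meets the boundary at (6.667,11.667), (6.421,11.421).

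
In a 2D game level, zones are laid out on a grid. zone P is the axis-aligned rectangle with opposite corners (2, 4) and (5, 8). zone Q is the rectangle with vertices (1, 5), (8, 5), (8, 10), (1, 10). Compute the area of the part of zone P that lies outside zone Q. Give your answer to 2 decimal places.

3.00

|zone P∩zone Q|: x∈[2,5], y∈[5,8] → 3·3 = 9.
|zone P| = 12.
|zone P ∖ zone Q| = |zone P| − |zone P∩zone Q| = 12 − 9 = 3.00.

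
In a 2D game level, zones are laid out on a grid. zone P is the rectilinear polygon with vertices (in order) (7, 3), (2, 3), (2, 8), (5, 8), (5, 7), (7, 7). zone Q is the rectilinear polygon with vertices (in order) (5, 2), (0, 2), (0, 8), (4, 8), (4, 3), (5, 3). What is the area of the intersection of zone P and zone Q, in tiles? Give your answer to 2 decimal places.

10.00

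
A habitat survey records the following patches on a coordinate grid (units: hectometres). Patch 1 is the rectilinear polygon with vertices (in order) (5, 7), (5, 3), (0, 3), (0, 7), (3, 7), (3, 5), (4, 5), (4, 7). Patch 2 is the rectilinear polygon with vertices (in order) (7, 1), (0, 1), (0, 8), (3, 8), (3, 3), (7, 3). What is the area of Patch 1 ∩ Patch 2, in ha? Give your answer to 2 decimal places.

12.00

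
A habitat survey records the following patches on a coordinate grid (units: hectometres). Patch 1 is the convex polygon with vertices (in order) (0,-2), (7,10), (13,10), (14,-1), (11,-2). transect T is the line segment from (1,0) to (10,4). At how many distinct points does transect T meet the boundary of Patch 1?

1

The segment meets the boundary at (1.225,0.1).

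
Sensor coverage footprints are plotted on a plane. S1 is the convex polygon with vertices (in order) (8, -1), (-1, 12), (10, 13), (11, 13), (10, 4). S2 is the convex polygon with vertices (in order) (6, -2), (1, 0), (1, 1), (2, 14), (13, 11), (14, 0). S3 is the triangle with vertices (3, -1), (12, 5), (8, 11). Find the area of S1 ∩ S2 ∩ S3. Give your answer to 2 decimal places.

29.83

The intersection is the polygon with vertices (10,4), (9.818,3.546), (6.421,1.281), (4.879,3.509), (8,11), (10.381,7.429).
By the shoelace formula its area is 29.83.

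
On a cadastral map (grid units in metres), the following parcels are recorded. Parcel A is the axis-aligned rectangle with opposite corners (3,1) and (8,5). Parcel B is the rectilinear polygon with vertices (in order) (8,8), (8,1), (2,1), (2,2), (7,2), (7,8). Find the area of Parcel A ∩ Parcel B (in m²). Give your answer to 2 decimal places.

8.00

The intersection is the polygon with vertices (8,1), (3,1), (3,2), (7,2), (7,5), (8,5).
By the shoelace formula its area is 8.00.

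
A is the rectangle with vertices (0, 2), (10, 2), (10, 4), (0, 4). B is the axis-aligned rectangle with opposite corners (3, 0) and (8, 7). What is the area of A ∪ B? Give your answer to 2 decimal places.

By inclusion–exclusion:
Individual areas: |A| = 20, |B| = 35.
|A∩B|: x∈[3,8], y∈[2,4] → 5·2 = 10.
|A ∪ B| = 55 − 10 = 45.00.

45.00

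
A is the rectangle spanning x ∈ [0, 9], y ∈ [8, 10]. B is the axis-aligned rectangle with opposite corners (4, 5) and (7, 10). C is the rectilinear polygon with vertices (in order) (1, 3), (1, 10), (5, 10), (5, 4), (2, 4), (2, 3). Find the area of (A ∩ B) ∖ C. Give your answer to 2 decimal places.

4.00

|A ∩ B| = 6.
|(A ∩ B) ∩ C| = 2.
|(A ∩ B) ∖ C| = 6 − 2 = 4.00.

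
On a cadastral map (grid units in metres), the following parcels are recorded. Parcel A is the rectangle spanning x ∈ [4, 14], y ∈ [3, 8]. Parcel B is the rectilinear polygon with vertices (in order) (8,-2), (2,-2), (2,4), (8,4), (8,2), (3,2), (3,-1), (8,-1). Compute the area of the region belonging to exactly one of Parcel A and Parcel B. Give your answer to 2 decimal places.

63.00

|Parcel A| = 50, |Parcel B| = 21, |Parcel A∩Parcel B| = 4.
|Parcel A △ Parcel B| = |Parcel A| + |Parcel B| − 2·|Parcel A∩Parcel B| = 50 + 21 − 8 = 63.00.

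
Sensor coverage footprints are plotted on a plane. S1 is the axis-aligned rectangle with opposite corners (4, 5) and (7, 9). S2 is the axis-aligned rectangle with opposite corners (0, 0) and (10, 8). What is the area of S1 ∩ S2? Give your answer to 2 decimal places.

9.00

|S1∩S2|: x∈[4,7], y∈[5,8] → 3·3 = 9.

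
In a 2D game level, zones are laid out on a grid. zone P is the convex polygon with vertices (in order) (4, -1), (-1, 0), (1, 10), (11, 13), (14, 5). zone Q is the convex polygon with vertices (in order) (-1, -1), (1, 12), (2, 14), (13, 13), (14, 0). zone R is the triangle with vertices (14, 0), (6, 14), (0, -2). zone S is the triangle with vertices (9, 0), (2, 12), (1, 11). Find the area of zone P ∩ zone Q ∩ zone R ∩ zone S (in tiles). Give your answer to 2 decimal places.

4.49

The intersection is the polygon with vertices (7.987,1.392), (3.557,7.484), (3.978,8.609), (8.136,1.482).
By the shoelace formula its area is 4.49.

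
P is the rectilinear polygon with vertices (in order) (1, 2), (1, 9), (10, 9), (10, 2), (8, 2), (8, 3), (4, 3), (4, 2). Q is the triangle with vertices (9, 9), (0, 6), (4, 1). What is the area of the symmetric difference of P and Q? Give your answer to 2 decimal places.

35.38

|P| = 59, |Q| = 28.5, |P∩Q| = 26.0583.
|P △ Q| = |P| + |Q| − 2·|P∩Q| = 59 + 28.5 − 52.1167 = 35.38.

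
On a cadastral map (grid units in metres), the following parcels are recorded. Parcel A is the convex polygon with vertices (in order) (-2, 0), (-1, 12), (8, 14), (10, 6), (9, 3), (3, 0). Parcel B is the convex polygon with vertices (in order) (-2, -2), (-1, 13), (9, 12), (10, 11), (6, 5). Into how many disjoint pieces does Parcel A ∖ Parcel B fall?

Parcel A ∖ Parcel B splits into 3 disjoint pieces (area 0.5333, area 6.0645, area 30.513).

3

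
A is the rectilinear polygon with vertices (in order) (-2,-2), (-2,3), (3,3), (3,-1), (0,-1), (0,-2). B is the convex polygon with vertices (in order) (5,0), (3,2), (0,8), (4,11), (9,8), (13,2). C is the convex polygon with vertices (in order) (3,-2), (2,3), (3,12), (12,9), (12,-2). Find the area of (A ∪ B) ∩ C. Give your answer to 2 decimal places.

|A ∪ B| = 102.25.
|(A ∪ B) ∩ C| = 73.76.

73.76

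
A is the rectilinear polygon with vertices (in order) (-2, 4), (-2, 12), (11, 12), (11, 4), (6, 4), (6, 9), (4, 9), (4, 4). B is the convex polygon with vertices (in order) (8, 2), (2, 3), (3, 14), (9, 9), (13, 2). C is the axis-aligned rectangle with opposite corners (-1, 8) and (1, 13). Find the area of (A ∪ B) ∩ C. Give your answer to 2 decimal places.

8.00

The region (A ∪ B) ∩ C is the polygon with vertices (1,12), (1,8), (-1,8), (-1,12).
By the shoelace formula its area is 8.00.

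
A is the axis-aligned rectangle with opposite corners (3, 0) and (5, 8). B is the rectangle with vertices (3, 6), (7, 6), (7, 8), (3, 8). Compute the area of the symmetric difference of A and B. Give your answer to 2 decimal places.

16.00

|A∩B|: x∈[3,5], y∈[6,8] → 2·2 = 4.
|A △ B| = |A| + |B| − 2·|A∩B| = 16 + 8 − 8 = 16.00.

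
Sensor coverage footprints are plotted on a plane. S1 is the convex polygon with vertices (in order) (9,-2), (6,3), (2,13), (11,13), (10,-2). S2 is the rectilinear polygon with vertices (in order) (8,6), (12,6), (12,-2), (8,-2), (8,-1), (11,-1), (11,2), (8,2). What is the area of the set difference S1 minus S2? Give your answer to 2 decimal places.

|S1| = 80, |S1∩S2| = 10.9333.
|S1 ∖ S2| = |S1| − |S1∩S2| = 80 − 10.9333 = 69.07.

69.07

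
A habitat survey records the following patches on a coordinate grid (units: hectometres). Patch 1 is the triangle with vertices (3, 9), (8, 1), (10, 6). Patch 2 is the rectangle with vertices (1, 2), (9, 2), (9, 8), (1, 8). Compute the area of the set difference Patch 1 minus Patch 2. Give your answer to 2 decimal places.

|Patch 1| = 20.5, |Patch 1∩Patch 2| = 17.669.
|Patch 1 ∖ Patch 2| = |Patch 1| − |Patch 1∩Patch 2| = 20.5 − 17.669 = 2.83.

2.83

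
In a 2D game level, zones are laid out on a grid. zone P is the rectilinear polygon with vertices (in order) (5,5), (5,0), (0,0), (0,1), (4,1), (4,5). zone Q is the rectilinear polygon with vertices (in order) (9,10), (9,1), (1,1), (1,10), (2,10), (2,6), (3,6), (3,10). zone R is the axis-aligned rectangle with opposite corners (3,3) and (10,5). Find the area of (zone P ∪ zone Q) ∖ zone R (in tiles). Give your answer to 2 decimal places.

61.00

|zone P ∪ zone Q| = 73.
|(zone P ∪ zone Q) ∩ zone R| = 12.
|(zone P ∪ zone Q) ∖ zone R| = 73 − 12 = 61.00.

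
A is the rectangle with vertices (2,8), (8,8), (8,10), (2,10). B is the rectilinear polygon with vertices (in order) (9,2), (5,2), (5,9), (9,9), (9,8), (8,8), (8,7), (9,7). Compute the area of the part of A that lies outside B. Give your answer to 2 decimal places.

9.00

|A| = 12, |A∩B| = 3.
|A ∖ B| = |A| − |A∩B| = 12 − 3 = 9.00.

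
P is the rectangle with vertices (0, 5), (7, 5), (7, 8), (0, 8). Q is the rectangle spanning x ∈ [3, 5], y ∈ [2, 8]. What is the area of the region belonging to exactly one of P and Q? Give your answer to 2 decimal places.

|P∩Q|: x∈[3,5], y∈[5,8] → 2·3 = 6.
|P △ Q| = |P| + |Q| − 2·|P∩Q| = 21 + 12 − 12 = 21.00.

21.00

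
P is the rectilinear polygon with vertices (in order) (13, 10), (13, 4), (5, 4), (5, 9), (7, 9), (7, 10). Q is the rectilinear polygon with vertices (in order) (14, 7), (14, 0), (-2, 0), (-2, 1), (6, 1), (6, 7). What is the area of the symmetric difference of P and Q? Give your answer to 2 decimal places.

|P| = 46, |Q| = 64, |P∩Q| = 21.
|P △ Q| = |P| + |Q| − 2·|P∩Q| = 46 + 64 − 42 = 68.00.

68.00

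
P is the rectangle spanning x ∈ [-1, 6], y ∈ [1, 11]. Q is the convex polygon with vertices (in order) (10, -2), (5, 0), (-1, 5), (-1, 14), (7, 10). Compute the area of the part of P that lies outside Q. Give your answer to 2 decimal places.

9.85

|P| = 70, |P∩Q| = 60.15.
|P ∖ Q| = |P| − |P∩Q| = 70 − 60.15 = 9.85.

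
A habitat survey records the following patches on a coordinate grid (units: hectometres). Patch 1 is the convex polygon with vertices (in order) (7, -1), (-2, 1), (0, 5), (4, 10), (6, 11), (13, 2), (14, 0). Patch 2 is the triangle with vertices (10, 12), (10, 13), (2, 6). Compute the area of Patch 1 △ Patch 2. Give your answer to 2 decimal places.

|Patch 1| = 107, |Patch 2| = 4, |Patch 1∩Patch 2| = 1.4618.
|Patch 1 △ Patch 2| = |Patch 1| + |Patch 2| − 2·|Patch 1∩Patch 2| = 107 + 4 − 2.9236 = 108.08.

108.08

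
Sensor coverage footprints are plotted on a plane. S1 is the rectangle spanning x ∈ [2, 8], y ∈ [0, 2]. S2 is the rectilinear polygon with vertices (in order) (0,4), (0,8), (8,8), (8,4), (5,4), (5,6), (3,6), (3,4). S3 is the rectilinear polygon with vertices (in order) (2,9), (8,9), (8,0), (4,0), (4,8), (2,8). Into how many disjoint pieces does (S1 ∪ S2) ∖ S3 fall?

2

(S1 ∪ S2) ∖ S3 splits into 2 disjoint pieces (area 4, area 14).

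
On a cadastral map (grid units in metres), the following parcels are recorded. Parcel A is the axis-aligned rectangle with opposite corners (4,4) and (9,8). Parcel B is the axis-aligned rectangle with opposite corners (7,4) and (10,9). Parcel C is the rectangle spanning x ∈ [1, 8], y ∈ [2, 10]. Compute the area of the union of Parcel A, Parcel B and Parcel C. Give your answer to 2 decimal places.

By inclusion–exclusion:
Individual areas: |Parcel A| = 20, |Parcel B| = 15, |Parcel C| = 56.
|Parcel A∩Parcel B|: x∈[7,9], y∈[4,8] → 2·4 = 8.
|Parcel A∩Parcel C|: x∈[4,8], y∈[4,8] → 4·4 = 16.
|Parcel B∩Parcel C|: x∈[7,8], y∈[4,9] → 1·5 = 5.
|Parcel A∩Parcel B∩Parcel C| = 4.
|Parcel A ∪ Parcel B ∪ Parcel C| = 91 − 29 + 4 = 66.00.

66.00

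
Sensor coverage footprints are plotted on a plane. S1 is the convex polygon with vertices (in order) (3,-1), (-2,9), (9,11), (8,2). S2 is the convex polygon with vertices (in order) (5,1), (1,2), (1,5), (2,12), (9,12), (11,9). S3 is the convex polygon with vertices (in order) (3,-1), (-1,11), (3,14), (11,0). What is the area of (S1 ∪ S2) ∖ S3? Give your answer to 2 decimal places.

|S1 ∪ S2| = 100.206.
|(S1 ∪ S2) ∩ S3| = 66.2353.
|(S1 ∪ S2) ∖ S3| = 100.206 − 66.2353 = 33.97.

33.97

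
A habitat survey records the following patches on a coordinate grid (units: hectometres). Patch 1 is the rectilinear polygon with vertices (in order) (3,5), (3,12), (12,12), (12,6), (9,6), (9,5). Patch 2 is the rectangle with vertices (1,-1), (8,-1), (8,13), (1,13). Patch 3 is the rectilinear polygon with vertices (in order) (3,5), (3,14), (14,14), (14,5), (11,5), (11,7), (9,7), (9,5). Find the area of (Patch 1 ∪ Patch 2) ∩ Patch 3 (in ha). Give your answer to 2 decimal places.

|Patch 1 ∪ Patch 2| = 123.
|(Patch 1 ∪ Patch 2) ∩ Patch 3| = 63.00.

63.00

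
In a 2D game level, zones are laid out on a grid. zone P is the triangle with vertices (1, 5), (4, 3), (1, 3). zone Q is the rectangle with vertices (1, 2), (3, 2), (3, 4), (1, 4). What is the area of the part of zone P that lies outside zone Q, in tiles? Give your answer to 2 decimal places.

1.08

|zone P| = 3, |zone P∩zone Q| = 1.9167.
|zone P ∖ zone Q| = |zone P| − |zone P∩zone Q| = 3 − 1.9167 = 1.08.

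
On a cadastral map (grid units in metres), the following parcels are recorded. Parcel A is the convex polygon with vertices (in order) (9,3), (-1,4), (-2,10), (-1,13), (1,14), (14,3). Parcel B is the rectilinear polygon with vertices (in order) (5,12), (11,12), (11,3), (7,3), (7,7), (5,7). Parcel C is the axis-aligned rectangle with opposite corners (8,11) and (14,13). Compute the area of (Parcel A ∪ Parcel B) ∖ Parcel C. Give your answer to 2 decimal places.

|Parcel A ∪ Parcel B| = 115.7385.
|(Parcel A ∪ Parcel B) ∩ Parcel C| = 3.
|(Parcel A ∪ Parcel B) ∖ Parcel C| = 115.7385 − 3 = 112.74.

112.74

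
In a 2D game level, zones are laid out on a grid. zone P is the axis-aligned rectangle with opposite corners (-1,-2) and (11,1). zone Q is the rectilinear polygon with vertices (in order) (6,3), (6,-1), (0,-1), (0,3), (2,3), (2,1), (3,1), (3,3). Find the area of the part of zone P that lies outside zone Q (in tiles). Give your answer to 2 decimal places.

|zone P| = 36, |zone P∩zone Q| = 12.
|zone P ∖ zone Q| = |zone P| − |zone P∩zone Q| = 36 − 12 = 24.00.

24.00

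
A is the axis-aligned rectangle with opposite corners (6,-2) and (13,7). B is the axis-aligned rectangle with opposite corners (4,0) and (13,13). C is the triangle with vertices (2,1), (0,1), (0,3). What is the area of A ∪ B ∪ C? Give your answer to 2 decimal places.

133.00

By inclusion–exclusion:
Individual areas: |A| = 63, |B| = 117, |C| = 2.
|A∩B|: x∈[6,13], y∈[0,7] → 7·7 = 49.
|A∩C| = 0.
|B∩C| = 0.
|A∩B∩C| = 0.
|A ∪ B ∪ C| = 182 − 49 + 0 = 133.00.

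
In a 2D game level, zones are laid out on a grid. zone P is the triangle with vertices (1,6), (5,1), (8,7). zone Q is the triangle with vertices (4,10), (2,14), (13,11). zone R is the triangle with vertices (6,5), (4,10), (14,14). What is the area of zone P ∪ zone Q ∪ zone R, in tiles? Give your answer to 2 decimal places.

By inclusion–exclusion:
Individual areas: |zone P| = 19.5, |zone Q| = 19, |zone R| = 29.
|zone P∩zone Q| = 0.
|zone P∩zone R| = 2.0521.
|zone Q∩zone R| = 6.1996.
|zone P∩zone Q∩zone R| = 0.
|zone P ∪ zone Q ∪ zone R| = 67.5 − 8.2517 + 0 = 59.25.

59.25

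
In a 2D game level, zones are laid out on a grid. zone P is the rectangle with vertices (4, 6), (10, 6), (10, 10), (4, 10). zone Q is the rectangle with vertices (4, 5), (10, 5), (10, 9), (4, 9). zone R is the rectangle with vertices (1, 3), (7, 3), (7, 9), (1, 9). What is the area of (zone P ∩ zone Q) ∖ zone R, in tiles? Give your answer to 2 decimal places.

|zone P ∩ zone Q| = 18.
|(zone P ∩ zone Q) ∩ zone R| = 9.
|(zone P ∩ zone Q) ∖ zone R| = 18 − 9 = 9.00.

9.00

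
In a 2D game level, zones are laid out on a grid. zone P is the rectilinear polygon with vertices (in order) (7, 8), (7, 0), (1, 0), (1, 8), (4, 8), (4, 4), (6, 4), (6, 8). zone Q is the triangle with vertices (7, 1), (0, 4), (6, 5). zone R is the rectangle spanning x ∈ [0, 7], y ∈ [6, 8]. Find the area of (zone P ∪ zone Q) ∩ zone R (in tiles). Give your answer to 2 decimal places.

8.00

|zone P ∪ zone Q| = 41.9643.
|(zone P ∪ zone Q) ∩ zone R| = 8.00.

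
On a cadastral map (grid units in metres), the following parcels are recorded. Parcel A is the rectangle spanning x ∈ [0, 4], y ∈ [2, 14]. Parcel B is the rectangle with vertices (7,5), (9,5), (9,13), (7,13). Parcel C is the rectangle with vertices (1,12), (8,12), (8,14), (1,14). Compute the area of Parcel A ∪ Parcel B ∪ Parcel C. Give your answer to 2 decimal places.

By inclusion–exclusion:
Individual areas: |Parcel A| = 48, |Parcel B| = 16, |Parcel C| = 14.
|Parcel A∩Parcel B| = 0 (no overlap).
|Parcel A∩Parcel C|: x∈[1,4], y∈[12,14] → 3·2 = 6.
|Parcel B∩Parcel C|: x∈[7,8], y∈[12,13] → 1·1 = 1.
|Parcel A∩Parcel B∩Parcel C| = 0.
|Parcel A ∪ Parcel B ∪ Parcel C| = 78 − 7 + 0 = 71.00.

71.00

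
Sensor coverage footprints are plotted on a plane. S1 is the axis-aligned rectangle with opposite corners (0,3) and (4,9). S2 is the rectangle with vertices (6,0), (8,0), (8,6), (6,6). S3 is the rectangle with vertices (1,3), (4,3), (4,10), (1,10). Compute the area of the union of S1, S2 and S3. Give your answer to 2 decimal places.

39.00

By inclusion–exclusion:
Individual areas: |S1| = 24, |S2| = 12, |S3| = 21.
|S1∩S2| = 0 (no overlap).
|S1∩S3|: x∈[1,4], y∈[3,9] → 3·6 = 18.
|S2∩S3| = 0 (no overlap).
|S1∩S2∩S3| = 0.
|S1 ∪ S2 ∪ S3| = 57 − 18 + 0 = 39.00.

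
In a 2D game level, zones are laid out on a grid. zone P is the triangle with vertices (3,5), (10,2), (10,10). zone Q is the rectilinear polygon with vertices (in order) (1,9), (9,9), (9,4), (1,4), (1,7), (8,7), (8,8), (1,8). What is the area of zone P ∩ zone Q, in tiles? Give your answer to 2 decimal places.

16.13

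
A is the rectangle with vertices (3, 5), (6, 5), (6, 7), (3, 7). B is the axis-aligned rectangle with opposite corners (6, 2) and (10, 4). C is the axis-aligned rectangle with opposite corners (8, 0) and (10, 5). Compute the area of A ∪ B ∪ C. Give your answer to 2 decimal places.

20.00

By inclusion–exclusion:
Individual areas: |A| = 6, |B| = 8, |C| = 10.
|A∩B| = 0 (no overlap).
|A∩C| = 0 (no overlap).
|B∩C|: x∈[8,10], y∈[2,4] → 2·2 = 4.
|A∩B∩C| = 0.
|A ∪ B ∪ C| = 24 − 4 + 0 = 20.00.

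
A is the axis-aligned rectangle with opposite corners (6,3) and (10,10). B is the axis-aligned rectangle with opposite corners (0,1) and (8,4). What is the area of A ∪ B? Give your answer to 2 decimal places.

By inclusion–exclusion:
Individual areas: |A| = 28, |B| = 24.
|A∩B|: x∈[6,8], y∈[3,4] → 2·1 = 2.
|A ∪ B| = 52 − 2 = 50.00.

50.00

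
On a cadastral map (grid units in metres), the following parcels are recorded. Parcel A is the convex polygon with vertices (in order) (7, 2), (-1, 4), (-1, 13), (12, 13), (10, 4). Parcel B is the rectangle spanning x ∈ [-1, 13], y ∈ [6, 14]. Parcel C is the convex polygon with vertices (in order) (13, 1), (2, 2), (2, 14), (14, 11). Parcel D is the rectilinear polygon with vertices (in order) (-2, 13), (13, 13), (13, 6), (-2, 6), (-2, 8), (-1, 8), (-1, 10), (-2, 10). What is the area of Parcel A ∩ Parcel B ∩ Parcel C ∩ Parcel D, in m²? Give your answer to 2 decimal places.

The intersection is the polygon with vertices (11.684,11.579), (10.444,6), (2,6), (2,13), (6,13).
By the shoelace formula its area is 60.29.

60.29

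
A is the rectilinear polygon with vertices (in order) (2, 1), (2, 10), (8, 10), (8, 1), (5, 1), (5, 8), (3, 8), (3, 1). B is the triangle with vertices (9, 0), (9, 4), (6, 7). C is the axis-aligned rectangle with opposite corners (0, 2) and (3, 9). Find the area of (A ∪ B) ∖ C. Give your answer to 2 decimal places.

36.33

|A ∪ B| = 43.3333.
|(A ∪ B) ∩ C| = 7.
|(A ∪ B) ∖ C| = 43.3333 − 7 = 36.33.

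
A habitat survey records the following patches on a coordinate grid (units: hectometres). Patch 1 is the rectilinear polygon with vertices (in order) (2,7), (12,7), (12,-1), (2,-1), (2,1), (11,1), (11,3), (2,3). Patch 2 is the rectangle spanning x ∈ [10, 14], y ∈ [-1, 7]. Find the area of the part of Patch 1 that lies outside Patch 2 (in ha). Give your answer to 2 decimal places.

|Patch 1| = 62, |Patch 1∩Patch 2| = 14.
|Patch 1 ∖ Patch 2| = |Patch 1| − |Patch 1∩Patch 2| = 62 − 14 = 48.00.

48.00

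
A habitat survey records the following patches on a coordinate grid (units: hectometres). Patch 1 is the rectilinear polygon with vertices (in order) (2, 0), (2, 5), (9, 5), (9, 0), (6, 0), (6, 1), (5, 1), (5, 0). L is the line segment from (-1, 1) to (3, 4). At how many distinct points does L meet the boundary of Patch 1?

The segment meets the boundary at (2,3.25).

1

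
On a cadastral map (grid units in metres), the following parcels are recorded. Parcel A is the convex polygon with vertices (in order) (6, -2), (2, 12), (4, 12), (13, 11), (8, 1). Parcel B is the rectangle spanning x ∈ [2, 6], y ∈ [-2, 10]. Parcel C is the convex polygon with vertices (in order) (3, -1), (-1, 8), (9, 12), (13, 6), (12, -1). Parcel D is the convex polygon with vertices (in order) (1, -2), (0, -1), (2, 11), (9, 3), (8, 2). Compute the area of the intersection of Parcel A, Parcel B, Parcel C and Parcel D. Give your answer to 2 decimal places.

The intersection is the polygon with vertices (6,0.857), (5.298,0.456), (2.718,9.487), (3.167,9.667), (6,6.429).
By the shoelace formula its area is 13.81.

13.81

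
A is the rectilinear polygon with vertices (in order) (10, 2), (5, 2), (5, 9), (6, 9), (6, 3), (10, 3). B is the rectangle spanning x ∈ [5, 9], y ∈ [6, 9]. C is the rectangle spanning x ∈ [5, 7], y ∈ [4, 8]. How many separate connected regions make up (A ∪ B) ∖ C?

2

(A ∪ B) ∖ C splits into 2 disjoint pieces (area 6, area 8).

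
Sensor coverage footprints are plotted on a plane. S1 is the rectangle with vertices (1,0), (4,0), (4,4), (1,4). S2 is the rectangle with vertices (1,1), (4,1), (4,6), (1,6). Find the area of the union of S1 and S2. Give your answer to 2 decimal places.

18.00

By inclusion–exclusion:
Individual areas: |S1| = 12, |S2| = 15.
|S1∩S2|: x∈[1,4], y∈[1,4] → 3·3 = 9.
|S1 ∪ S2| = 27 − 9 = 18.00.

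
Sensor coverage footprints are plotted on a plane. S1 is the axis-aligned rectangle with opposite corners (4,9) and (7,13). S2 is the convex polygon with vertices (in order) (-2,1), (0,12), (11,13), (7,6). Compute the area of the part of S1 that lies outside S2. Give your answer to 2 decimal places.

1.50

|S1| = 12, |S1∩S2| = 10.5.
|S1 ∖ S2| = |S1| − |S1∩S2| = 12 − 10.5 = 1.50.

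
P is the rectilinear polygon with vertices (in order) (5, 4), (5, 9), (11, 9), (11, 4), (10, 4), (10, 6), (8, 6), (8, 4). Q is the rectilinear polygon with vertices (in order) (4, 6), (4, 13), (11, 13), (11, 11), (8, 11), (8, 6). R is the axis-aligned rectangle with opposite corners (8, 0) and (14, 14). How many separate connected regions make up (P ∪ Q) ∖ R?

(P ∪ Q) ∖ R is a single connected region.

1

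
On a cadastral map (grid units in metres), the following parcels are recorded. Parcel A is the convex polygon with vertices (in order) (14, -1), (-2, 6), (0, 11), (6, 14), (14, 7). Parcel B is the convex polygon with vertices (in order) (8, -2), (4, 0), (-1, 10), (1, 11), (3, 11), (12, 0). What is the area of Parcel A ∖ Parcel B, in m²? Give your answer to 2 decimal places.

|Parcel A| = 136, |Parcel A∩Parcel B| = 50.5342.
|Parcel A ∖ Parcel B| = |Parcel A| − |Parcel A∩Parcel B| = 136 − 50.5342 = 85.47.

85.47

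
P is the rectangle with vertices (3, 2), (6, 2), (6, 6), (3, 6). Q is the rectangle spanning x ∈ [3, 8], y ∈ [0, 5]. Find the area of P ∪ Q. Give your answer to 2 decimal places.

28.00

By inclusion–exclusion:
Individual areas: |P| = 12, |Q| = 25.
|P∩Q|: x∈[3,6], y∈[2,5] → 3·3 = 9.
|P ∪ Q| = 37 − 9 = 28.00.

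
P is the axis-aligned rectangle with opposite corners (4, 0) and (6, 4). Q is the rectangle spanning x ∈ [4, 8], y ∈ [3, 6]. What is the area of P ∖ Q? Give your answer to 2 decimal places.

|P∩Q|: x∈[4,6], y∈[3,4] → 2·1 = 2.
|P| = 8.
|P ∖ Q| = |P| − |P∩Q| = 8 − 2 = 6.00.

6.00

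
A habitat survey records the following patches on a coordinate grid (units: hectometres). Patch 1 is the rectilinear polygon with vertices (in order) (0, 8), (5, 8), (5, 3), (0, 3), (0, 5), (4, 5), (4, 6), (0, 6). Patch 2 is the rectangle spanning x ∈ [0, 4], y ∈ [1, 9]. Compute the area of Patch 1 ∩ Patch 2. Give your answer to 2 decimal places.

16.00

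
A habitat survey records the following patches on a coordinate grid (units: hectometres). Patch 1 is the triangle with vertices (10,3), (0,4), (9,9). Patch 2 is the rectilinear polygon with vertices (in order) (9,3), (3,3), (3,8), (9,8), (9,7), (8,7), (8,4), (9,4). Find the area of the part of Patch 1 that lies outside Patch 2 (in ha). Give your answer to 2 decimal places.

9.80

|Patch 1| = 29.5, |Patch 1∩Patch 2| = 19.7.
|Patch 1 ∖ Patch 2| = |Patch 1| − |Patch 1∩Patch 2| = 29.5 − 19.7 = 9.80.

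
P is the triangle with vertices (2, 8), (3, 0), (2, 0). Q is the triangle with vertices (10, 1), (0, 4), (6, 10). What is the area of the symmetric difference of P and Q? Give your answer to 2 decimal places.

40.70

|P| = 4, |Q| = 39, |P∩Q| = 1.1518.
|P △ Q| = |P| + |Q| − 2·|P∩Q| = 4 + 39 − 2.3036 = 40.70.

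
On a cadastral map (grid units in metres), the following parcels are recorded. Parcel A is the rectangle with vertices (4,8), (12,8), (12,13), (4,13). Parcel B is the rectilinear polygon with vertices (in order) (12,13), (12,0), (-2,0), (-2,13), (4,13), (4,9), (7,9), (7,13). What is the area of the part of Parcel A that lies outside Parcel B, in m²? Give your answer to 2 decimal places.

12.00

|Parcel A| = 40, |Parcel A∩Parcel B| = 28.
|Parcel A ∖ Parcel B| = |Parcel A| − |Parcel A∩Parcel B| = 40 − 28 = 12.00.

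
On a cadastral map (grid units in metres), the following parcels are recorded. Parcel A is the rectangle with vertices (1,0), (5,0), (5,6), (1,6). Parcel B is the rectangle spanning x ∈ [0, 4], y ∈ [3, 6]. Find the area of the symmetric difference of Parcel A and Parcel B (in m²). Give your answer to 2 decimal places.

|Parcel A∩Parcel B|: x∈[1,4], y∈[3,6] → 3·3 = 9.
|Parcel A △ Parcel B| = |Parcel A| + |Parcel B| − 2·|Parcel A∩Parcel B| = 24 + 12 − 18 = 18.00.

18.00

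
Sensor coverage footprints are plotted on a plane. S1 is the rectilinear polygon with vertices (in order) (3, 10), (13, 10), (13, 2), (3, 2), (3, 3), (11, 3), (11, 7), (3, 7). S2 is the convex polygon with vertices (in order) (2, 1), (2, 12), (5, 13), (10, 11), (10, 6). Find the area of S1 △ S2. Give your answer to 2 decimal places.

72.70

|S1| = 48, |S2| = 69.5, |S1∩S2| = 22.4.
|S1 △ S2| = |S1| + |S2| − 2·|S1∩S2| = 48 + 69.5 − 44.8 = 72.70.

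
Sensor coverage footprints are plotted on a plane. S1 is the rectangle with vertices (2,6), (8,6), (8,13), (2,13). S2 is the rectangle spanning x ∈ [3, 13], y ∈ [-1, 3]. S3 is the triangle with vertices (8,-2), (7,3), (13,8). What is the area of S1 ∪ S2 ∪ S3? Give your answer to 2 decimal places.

91.10

By inclusion–exclusion:
Individual areas: |S1| = 42, |S2| = 40, |S3| = 17.5.
|S1∩S2| = 0 (no overlap).
|S1∩S3| = 0.
|S2∩S3| = 8.4.
|S1∩S2∩S3| = 0.
|S1 ∪ S2 ∪ S3| = 99.5 − 8.4 + 0 = 91.10.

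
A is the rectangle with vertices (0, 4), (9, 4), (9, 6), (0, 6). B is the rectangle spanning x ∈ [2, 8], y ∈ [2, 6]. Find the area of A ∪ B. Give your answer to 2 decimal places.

30.00

By inclusion–exclusion:
Individual areas: |A| = 18, |B| = 24.
|A∩B|: x∈[2,8], y∈[4,6] → 6·2 = 12.
|A ∪ B| = 42 − 12 = 30.00.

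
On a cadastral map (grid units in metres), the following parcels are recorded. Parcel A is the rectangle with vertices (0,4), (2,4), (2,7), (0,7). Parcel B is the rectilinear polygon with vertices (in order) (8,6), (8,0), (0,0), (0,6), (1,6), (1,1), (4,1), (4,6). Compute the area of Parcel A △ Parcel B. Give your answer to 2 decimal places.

35.00

|Parcel A| = 6, |Parcel B| = 33, |Parcel A∩Parcel B| = 2.
|Parcel A △ Parcel B| = |Parcel A| + |Parcel B| − 2·|Parcel A∩Parcel B| = 6 + 33 − 4 = 35.00.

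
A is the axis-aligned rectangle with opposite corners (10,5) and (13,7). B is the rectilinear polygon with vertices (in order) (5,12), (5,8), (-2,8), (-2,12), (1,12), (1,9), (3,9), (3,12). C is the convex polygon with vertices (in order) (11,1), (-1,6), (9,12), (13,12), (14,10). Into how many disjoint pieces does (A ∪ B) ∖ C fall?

2

(A ∪ B) ∖ C splits into 2 disjoint pieces (area 0.6667, area 19.8667).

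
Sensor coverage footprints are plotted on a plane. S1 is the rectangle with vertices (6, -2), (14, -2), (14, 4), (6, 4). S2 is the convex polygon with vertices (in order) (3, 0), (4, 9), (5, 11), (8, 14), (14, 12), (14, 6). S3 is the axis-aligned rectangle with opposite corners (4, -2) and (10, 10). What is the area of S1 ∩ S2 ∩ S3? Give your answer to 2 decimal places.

The intersection is the polygon with vertices (10,4), (10,3.818), (6,1.636), (6,4).
By the shoelace formula its area is 5.09.

5.09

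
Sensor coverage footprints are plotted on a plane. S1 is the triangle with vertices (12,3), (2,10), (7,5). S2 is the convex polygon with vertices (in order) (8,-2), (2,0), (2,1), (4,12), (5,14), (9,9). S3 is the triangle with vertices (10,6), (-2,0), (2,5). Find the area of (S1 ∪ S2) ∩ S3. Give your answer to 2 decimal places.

10.29

The region (S1 ∪ S2) ∩ S3 is the polygon with vertices (2.744,5.093), (8.713,5.839), (8.667,5.333), (2.2,2.1).
By the shoelace formula its area is 10.29.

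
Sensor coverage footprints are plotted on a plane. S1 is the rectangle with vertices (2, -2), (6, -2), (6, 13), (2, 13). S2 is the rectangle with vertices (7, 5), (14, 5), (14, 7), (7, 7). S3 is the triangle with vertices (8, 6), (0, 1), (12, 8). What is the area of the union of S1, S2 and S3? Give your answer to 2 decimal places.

74.50

By inclusion–exclusion:
Individual areas: |S1| = 60, |S2| = 14, |S3| = 2.
|S1∩S2| = 0 (no overlap).
|S1∩S3| = 0.6667.
|S2∩S3| = 0.8363.
|S1∩S2∩S3| = 0.
|S1 ∪ S2 ∪ S3| = 76 − 1.503 + 0 = 74.50.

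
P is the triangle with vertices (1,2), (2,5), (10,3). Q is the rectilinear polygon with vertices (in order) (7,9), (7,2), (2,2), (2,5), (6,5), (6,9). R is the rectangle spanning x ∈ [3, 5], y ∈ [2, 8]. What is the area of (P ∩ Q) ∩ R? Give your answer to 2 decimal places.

4.33

The region (P ∩ Q) ∩ R is the polygon with vertices (3,2.222), (3,4.75), (5,4.25), (5,2.444).
By the shoelace formula its area is 4.33.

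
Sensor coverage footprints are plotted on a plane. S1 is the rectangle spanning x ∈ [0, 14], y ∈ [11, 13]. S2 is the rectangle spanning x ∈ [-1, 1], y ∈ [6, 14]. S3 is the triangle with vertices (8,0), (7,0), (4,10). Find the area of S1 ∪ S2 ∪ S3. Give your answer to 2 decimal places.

47.00

By inclusion–exclusion:
Individual areas: |S1| = 28, |S2| = 16, |S3| = 5.
|S1∩S2|: x∈[0,1], y∈[11,13] → 1·2 = 2.
|S1∩S3| = 0.
|S2∩S3| = 0.
|S1∩S2∩S3| = 0.
|S1 ∪ S2 ∪ S3| = 49 − 2 + 0 = 47.00.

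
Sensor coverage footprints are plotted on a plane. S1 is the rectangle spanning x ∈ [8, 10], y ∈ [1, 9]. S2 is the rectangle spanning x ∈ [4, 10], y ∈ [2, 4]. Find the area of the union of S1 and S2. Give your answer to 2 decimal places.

24.00

By inclusion–exclusion:
Individual areas: |S1| = 16, |S2| = 12.
|S1∩S2|: x∈[8,10], y∈[2,4] → 2·2 = 4.
|S1 ∪ S2| = 28 − 4 = 24.00.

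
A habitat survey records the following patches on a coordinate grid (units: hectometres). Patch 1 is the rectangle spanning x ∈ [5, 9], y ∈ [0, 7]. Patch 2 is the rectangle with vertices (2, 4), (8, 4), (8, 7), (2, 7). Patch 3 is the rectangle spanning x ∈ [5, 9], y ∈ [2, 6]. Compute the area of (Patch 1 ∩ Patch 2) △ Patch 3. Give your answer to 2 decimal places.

13.00

|Patch 1 ∩ Patch 2| = 9.
|(Patch 1 ∩ Patch 2) ∩ Patch 3| = 6.
|(Patch 1 ∩ Patch 2) △ Patch 3| = 9 + 16 − 12 = 13.00.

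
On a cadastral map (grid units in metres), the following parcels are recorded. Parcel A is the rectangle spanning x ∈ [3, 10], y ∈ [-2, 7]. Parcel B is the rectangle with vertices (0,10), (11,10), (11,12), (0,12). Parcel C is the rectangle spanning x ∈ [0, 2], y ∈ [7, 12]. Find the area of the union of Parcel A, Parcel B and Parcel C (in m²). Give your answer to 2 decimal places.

By inclusion–exclusion:
Individual areas: |Parcel A| = 63, |Parcel B| = 22, |Parcel C| = 10.
|Parcel A∩Parcel B| = 0 (no overlap).
|Parcel A∩Parcel C| = 0 (no overlap).
|Parcel B∩Parcel C|: x∈[0,2], y∈[10,12] → 2·2 = 4.
|Parcel A∩Parcel B∩Parcel C| = 0.
|Parcel A ∪ Parcel B ∪ Parcel C| = 95 − 4 + 0 = 91.00.

91.00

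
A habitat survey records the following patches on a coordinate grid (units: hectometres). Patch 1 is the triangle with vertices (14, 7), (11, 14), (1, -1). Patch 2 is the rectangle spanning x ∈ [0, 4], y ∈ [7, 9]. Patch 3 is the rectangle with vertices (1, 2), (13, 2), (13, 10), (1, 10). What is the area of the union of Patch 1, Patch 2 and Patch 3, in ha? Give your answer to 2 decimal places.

By inclusion–exclusion:
Individual areas: |Patch 1| = 57.5, |Patch 2| = 8, |Patch 3| = 96.
|Patch 1∩Patch 2| = 0.
|Patch 1∩Patch 3| = 42.9512.
|Patch 2∩Patch 3|: x∈[1,4], y∈[7,9] → 3·2 = 6.
|Patch 1∩Patch 2∩Patch 3| = 0.
|Patch 1 ∪ Patch 2 ∪ Patch 3| = 161.5 − 48.9512 + 0 = 112.55.

112.55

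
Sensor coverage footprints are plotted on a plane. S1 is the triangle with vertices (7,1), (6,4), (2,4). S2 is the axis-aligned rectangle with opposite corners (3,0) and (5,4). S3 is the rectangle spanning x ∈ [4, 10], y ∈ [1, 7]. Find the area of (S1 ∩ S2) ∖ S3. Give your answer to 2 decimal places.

0.90

|S1 ∩ S2| = 2.4.
|(S1 ∩ S2) ∩ S3| = 1.5.
|(S1 ∩ S2) ∖ S3| = 2.4 − 1.5 = 0.90.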